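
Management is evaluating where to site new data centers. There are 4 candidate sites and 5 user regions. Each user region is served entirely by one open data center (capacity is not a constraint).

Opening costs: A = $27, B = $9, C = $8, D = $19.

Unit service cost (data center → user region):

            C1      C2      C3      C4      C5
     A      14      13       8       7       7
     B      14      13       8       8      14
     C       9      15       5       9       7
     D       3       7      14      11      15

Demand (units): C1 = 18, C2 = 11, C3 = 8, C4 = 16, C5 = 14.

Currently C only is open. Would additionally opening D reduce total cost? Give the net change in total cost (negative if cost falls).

Yes — net change −177 (cost falls by 177).

Current service cost with {C}: 609.
Adding D: each user region re-picks its cheapest; new service cost 413, saving 196.
Extra fixed cost: 19. Net change = 19 − 196 = -177.
(Totals: 617 → 440.)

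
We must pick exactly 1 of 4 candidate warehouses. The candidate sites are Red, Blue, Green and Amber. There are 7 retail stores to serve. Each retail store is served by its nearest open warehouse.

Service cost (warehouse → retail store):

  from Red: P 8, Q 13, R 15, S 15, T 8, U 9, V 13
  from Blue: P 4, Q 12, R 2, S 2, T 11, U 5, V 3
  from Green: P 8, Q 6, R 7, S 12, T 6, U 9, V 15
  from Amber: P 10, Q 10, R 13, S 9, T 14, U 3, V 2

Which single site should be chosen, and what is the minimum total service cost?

With exactly 1 open, each retail store uses its cheapest among the chosen.
{Blue}: P→Blue 4, Q→Blue 12, R→Blue 2, S→Blue 2, T→Blue 11, U→Blue 5, V→Blue 3. Service cost 39.
{Amber}: service cost 61
{Green}: service cost 63
Among all 4 size-1 choices, {Blue} is lowest.

Choose Blue only; total service cost 39.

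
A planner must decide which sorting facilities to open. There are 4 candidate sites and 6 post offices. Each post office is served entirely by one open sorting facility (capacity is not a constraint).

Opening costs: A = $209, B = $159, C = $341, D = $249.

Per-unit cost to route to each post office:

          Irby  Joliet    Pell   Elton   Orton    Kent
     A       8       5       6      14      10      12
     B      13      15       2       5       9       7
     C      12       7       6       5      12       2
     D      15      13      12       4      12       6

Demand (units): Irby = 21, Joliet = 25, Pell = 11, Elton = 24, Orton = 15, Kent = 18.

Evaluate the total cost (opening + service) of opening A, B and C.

Each post office is assigned to its cheapest site among the open ones.
{A, B, C}: Irby→A 8·21=168, Joliet→A 5·25=125, Pell→B 2·11=22, Elton→B 5·24=120, Orton→B 9·15=135, Kent→C 2·18=36. Service 606; fixed 709; total 1315.

Total cost: 1315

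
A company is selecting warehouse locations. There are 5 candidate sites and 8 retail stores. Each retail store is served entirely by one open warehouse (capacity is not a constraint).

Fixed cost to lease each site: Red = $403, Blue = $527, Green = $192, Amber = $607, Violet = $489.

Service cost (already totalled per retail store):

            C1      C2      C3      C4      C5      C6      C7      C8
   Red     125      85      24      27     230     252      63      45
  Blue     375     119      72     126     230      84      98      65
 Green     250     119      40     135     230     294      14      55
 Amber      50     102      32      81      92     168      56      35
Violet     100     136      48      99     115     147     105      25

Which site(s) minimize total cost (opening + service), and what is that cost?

Open Amber only; minimum total cost 1223.

For any fixed open set, each retail store goes to its cheapest open site; total = fixed + service.
{Amber}: C1→Amber 50, C2→Amber 102, C3→Amber 32, C4→Amber 81, C5→Amber 92, C6→Amber 168, C7→Amber 56, C8→Amber 35. Service 616; fixed 607; total 1223.
{Red}: C1→Red 125, C2→Red 85, C3→Red 24, C4→Red 27, C5→Red 230, C6→Red 252, C7→Red 63, C8→Red 45. Service 851; fixed 403; total 1254.
{Violet}: service 775 + fixed 489 = 1264
{Red, Blue, Green, Amber, Violet}: service 401 + fixed 2218 = 2619
No other subset beats 1223.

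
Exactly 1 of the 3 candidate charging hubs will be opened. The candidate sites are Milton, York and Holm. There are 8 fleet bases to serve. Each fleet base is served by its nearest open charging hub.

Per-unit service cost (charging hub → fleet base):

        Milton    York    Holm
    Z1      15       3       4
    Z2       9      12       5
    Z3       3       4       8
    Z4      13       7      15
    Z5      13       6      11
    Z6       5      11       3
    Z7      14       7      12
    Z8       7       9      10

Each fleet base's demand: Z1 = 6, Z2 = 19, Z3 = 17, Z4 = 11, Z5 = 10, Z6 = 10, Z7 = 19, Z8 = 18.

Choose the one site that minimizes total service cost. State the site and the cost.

Choose York only; total service cost 856.

With exactly 1 open, each fleet base uses its cheapest among the chosen.
{York}: Z1→York 3·6=18, Z2→York 12·19=228, Z3→York 4·17=68, Z4→York 7·11=77, Z5→York 6·10=60, Z6→York 11·10=110, Z7→York 7·19=133, Z8→York 9·18=162. Service cost 856.
{Holm}: service cost 968
{Milton}: service cost 1027
Among all 3 size-1 choices, {York} is lowest.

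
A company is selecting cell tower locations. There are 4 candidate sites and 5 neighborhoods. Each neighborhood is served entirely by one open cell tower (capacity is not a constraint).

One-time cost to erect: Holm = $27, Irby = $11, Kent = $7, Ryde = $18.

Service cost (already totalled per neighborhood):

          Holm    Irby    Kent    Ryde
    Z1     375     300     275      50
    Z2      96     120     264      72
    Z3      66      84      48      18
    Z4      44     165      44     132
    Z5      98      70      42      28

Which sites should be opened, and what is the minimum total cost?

For any fixed open set, each neighborhood goes to its cheapest open site; total = fixed + service.
{Kent, Ryde}: Z1→Ryde 50, Z2→Ryde 72, Z3→Ryde 18, Z4→Kent 44, Z5→Ryde 28. Service 212; fixed 25; total 237.
{Irby, Kent, Ryde}: service 212 + fixed 36 = 248
{Holm, Ryde}: service 212 + fixed 45 = 257
{Holm, Irby, Kent, Ryde}: service 212 + fixed 63 = 275
(All 15 nonempty subsets were checked; Kent and Ryde is lowest.)

Open Kent and Ryde; minimum total cost 237.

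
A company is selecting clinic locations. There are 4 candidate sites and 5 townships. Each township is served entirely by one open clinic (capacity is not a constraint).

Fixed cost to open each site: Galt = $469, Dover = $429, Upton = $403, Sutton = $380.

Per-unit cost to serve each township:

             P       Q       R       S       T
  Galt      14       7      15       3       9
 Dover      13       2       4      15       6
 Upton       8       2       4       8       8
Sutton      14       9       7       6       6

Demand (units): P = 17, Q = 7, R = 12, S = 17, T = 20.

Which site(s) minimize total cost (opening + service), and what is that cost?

Open Upton only; minimum total cost 897.

For any fixed open set, each township goes to its cheapest open site; total = fixed + service.
{Upton}: P→Upton 8·17=136, Q→Upton 2·7=14, R→Upton 4·12=48, S→Upton 8·17=136, T→Upton 8·20=160. Service 494; fixed 403; total 897.
{Sutton}: service 607 + fixed 380 = 987
{Dover}: service 658 + fixed 429 = 1087
{Galt, Dover, Upton, Sutton}: service 369 + fixed 1681 = 2050
No other subset beats 897.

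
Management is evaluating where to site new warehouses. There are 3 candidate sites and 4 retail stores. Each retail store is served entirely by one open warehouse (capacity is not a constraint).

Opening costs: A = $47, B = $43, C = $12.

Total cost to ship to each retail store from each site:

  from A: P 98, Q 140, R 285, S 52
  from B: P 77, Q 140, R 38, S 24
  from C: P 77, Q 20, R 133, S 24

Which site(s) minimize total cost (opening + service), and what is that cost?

For any fixed open set, each retail store goes to its cheapest open site; total = fixed + service.
{B, C}: P→B 77, Q→C 20, R→B 38, S→B 24. Service 159; fixed 55; total 214.
{A, B, C}: service 159 + fixed 102 = 261
{C}: service 254 + fixed 12 = 266
No other subset beats 214.

Open B and C; minimum total cost 214.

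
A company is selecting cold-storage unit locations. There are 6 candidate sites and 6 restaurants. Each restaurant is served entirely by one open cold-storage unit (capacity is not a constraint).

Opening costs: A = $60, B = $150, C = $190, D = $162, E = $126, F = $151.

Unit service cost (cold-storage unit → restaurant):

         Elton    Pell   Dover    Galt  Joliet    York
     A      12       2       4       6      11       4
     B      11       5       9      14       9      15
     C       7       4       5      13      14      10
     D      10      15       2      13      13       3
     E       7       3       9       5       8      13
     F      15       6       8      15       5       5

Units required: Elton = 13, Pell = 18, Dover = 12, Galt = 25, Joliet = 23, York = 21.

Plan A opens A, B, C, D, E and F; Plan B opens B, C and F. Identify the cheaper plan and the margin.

Plan A: {A, B, C, D, E, F}: Elton→C 7·13=91, Pell→A 2·18=36, Dover→D 2·12=24, Galt→E 5·25=125, Joliet→F 5·23=115, York→D 3·21=63. Service 454; fixed 839; total 1293.
Plan B: {B, C, F}: Elton→C 7·13=91, Pell→C 4·18=72, Dover→C 5·12=60, Galt→C 13·25=325, Joliet→F 5·23=115, York→F 5·21=105. Service 768; fixed 491; total 1259.
Difference: |1293 − 1259| = 34.

Plan B is cheaper by 34.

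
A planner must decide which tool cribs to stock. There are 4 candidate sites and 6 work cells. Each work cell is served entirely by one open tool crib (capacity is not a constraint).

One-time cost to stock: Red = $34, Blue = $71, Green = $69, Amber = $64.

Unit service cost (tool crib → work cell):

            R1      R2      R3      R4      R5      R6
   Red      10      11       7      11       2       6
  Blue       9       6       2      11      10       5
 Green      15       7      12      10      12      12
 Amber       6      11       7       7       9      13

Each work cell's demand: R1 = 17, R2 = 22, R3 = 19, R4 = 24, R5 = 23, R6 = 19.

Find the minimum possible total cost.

Minimum total cost: 750

For any fixed open set, each work cell goes to its cheapest open site; total = fixed + service.
{Red, Blue, Amber}: R1→Amber 6·17=102, R2→Blue 6·22=132, R3→Blue 2·19=38, R4→Amber 7·24=168, R5→Red 2·23=46, R6→Blue 5·19=95. Service 581; fixed 169; total 750.
{Red, Blue, Green, Amber}: service 581 + fixed 238 = 819
{Red, Blue}: R1→Blue 9·17=153, R2→Blue 6·22=132, R3→Blue 2·19=38, R4→Red 11·24=264, R5→Red 2·23=46, R6→Blue 5·19=95. Service 728; fixed 105; total 833.
{Red}: service 969 + fixed 34 = 1003
No other subset beats 750.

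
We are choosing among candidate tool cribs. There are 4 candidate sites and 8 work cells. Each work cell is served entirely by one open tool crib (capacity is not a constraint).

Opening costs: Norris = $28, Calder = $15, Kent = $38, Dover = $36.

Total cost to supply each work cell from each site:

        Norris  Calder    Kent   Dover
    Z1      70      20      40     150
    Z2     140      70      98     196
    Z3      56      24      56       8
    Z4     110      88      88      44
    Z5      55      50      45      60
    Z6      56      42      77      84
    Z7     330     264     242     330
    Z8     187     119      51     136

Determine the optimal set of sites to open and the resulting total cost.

Open Calder, Kent and Dover; minimum total cost 611.

For any fixed open set, each work cell goes to its cheapest open site; total = fixed + service.
{Calder, Kent, Dover}: Z1→Calder 20, Z2→Calder 70, Z3→Dover 8, Z4→Dover 44, Z5→Kent 45, Z6→Calder 42, Z7→Kent 242, Z8→Kent 51. Service 522; fixed 89; total 611.
{Calder, Kent}: service 582 + fixed 53 = 635
{Norris, Calder, Kent, Dover}: Z1→Calder 20, Z2→Calder 70, Z3→Dover 8, Z4→Dover 44, Z5→Kent 45, Z6→Calder 42, Z7→Kent 242, Z8→Kent 51. Service 522; fixed 117; total 639.
{Calder}: service 677 + fixed 15 = 692
(All 15 nonempty subsets were checked; Calder, Kent and Dover is lowest.)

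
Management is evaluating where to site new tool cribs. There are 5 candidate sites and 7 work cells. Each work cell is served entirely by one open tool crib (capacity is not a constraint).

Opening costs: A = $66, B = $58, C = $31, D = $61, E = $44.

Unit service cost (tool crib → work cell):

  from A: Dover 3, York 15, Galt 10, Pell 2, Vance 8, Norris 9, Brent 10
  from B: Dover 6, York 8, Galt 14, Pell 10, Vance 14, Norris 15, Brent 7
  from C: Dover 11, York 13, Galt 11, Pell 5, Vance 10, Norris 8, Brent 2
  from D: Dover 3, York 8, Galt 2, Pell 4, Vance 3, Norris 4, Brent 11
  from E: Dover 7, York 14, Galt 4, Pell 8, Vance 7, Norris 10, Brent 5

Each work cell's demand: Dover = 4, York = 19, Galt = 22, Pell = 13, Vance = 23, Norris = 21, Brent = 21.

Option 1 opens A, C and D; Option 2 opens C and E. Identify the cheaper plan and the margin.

Option 1 is cheaper by 287.

Option 1: {A, C, D}: Dover→A 3·4=12, York→D 8·19=152, Galt→D 2·22=44, Pell→A 2·13=26, Vance→D 3·23=69, Norris→D 4·21=84, Brent→C 2·21=42. Service 429; fixed 158; total 587.
Option 2: {C, E}: Dover→E 7·4=28, York→C 13·19=247, Galt→E 4·22=88, Pell→C 5·13=65, Vance→E 7·23=161, Norris→C 8·21=168, Brent→C 2·21=42. Service 799; fixed 75; total 874.
Difference: |587 − 874| = 287.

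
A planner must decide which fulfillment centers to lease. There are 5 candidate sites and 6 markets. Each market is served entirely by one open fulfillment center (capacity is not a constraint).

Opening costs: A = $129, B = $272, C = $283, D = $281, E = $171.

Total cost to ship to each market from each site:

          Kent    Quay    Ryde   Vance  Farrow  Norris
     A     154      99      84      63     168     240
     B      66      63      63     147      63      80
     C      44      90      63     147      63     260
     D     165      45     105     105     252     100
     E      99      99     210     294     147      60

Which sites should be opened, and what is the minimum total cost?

Open B only; minimum total cost 754.

For any fixed open set, each market goes to its cheapest open site; total = fixed + service.
{B}: Kent→B 66, Quay→B 63, Ryde→B 63, Vance→B 147, Farrow→B 63, Norris→B 80. Service 482; fixed 272; total 754.
{A, B}: service 398 + fixed 401 = 799
{A, E}: Kent→E 99, Quay→A 99, Ryde→A 84, Vance→A 63, Farrow→E 147, Norris→E 60. Service 552; fixed 300; total 852.
{A, B, C, D, E}: Kent→C 44, Quay→D 45, Ryde→B 63, Vance→A 63, Farrow→B 63, Norris→E 60. Service 338; fixed 1136; total 1474.
No other subset beats 754.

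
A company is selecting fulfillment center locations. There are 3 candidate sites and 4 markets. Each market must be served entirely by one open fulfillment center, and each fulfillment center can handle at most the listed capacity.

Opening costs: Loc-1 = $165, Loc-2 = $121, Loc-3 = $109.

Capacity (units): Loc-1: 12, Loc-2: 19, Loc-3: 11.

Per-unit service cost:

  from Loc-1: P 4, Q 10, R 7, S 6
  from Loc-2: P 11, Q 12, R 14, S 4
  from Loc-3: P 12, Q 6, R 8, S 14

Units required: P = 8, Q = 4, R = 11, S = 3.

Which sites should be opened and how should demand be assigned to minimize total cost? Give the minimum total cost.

Minimum total cost: 466

Open {Loc-2, Loc-3}: P→Loc-2 11·8=88, Q→Loc-2 12·4=48, R→Loc-3 8·11=88, S→Loc-2 4·3=12.
Loads: Loc-2 carries 15/19, Loc-3 carries 11/11. Service 236; fixed 230; total 466.
Next best feasible plan costs 511.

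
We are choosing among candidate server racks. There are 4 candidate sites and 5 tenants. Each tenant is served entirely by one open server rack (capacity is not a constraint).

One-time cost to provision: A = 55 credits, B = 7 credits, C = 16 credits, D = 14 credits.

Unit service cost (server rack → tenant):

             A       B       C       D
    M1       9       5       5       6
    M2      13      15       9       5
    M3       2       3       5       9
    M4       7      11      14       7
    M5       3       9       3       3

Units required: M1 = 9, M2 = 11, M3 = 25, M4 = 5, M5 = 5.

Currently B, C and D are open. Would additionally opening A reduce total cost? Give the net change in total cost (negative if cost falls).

No — net change +30 (cost rises by 30).

Current service cost with {B, C, D}: 225.
Adding A: each tenant re-picks its cheapest; new service cost 200, saving 25.
Extra fixed cost: 55. Net change = 55 − 25 = 30.
(Totals: 262 → 292.)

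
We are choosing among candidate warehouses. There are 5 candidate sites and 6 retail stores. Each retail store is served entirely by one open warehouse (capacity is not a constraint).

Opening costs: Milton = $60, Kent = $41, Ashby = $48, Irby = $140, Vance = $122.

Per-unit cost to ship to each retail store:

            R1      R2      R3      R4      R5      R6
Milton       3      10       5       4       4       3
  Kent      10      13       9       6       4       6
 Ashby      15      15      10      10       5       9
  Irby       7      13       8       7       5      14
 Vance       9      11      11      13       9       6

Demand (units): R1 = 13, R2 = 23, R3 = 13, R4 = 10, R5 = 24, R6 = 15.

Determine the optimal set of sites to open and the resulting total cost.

For any fixed open set, each retail store goes to its cheapest open site; total = fixed + service.
{Milton}: R1→Milton 3·13=39, R2→Milton 10·23=230, R3→Milton 5·13=65, R4→Milton 4·10=40, R5→Milton 4·24=96, R6→Milton 3·15=45. Service 515; fixed 60; total 575.
{Milton, Kent}: R1→Milton 3·13=39, R2→Milton 10·23=230, R3→Milton 5·13=65, R4→Milton 4·10=40, R5→Milton 4·24=96, R6→Milton 3·15=45. Service 515; fixed 101; total 616.
{Milton, Ashby}: service 515 + fixed 108 = 623
{Milton, Kent, Ashby, Irby, Vance}: R1→Milton 3·13=39, R2→Milton 10·23=230, R3→Milton 5·13=65, R4→Milton 4·10=40, R5→Milton 4·24=96, R6→Milton 3·15=45. Service 515; fixed 411; total 926.
No other subset beats 575.

Open Milton only; minimum total cost 575.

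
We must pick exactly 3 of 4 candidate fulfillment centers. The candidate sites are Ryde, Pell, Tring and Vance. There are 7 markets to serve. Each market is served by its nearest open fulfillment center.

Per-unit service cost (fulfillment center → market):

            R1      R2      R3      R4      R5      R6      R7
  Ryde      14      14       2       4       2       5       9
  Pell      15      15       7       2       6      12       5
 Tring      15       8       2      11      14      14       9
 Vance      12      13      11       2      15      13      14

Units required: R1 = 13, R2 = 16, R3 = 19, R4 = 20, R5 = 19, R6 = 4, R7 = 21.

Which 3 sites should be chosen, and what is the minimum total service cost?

Choose Ryde, Pell and Tring; total service cost 551.

With exactly 3 open, each market uses its cheapest among the chosen.
{Ryde, Pell, Tring}: R1→Ryde 14·13=182, R2→Tring 8·16=128, R3→Ryde 2·19=38, R4→Pell 2·20=40, R5→Ryde 2·19=38, R6→Ryde 5·4=20, R7→Pell 5·21=105. Service cost 551.
{Ryde, Pell, Vance}: service cost 605
{Ryde, Tring, Vance}: service cost 609
Among all 4 size-3 choices, {Ryde, Pell, Tring} is lowest.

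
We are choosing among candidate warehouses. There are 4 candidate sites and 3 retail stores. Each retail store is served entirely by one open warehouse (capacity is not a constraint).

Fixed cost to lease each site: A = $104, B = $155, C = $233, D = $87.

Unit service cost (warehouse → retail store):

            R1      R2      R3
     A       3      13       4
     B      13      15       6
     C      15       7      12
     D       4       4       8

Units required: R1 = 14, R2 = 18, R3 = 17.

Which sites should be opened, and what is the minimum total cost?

For any fixed open set, each retail store goes to its cheapest open site; total = fixed + service.
{D}: R1→D 4·14=56, R2→D 4·18=72, R3→D 8·17=136. Service 264; fixed 87; total 351.
{A, D}: service 182 + fixed 191 = 373
{A}: R1→A 3·14=42, R2→A 13·18=234, R3→A 4·17=68. Service 344; fixed 104; total 448.
{A, B, C, D}: R1→A 3·14=42, R2→D 4·18=72, R3→A 4·17=68. Service 182; fixed 579; total 761.
(All 15 nonempty subsets were checked; D only is lowest.)

Open D only; minimum total cost 351.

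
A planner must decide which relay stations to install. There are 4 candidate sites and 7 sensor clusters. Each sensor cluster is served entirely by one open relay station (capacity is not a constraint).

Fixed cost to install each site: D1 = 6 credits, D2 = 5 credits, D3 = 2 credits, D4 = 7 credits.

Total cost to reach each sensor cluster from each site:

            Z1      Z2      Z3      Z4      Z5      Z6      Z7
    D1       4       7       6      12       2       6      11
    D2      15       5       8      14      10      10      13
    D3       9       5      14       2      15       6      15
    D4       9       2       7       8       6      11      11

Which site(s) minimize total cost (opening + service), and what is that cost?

Open D1 and D3; minimum total cost 44.

For any fixed open set, each sensor cluster goes to its cheapest open site; total = fixed + service.
{D1, D3}: Z1→D1 4, Z2→D3 5, Z3→D1 6, Z4→D3 2, Z5→D1 2, Z6→D1 6, Z7→D1 11. Service 36; fixed 8; total 44.
{D1, D3, D4}: service 33 + fixed 15 = 48
{D1, D2, D3}: Z1→D1 4, Z2→D2 5, Z3→D1 6, Z4→D3 2, Z5→D1 2, Z6→D1 6, Z7→D1 11. Service 36; fixed 13; total 49.
{D1, D2, D3, D4}: Z1→D1 4, Z2→D4 2, Z3→D1 6, Z4→D3 2, Z5→D1 2, Z6→D1 6, Z7→D1 11. Service 33; fixed 20; total 53.
No other subset beats 44.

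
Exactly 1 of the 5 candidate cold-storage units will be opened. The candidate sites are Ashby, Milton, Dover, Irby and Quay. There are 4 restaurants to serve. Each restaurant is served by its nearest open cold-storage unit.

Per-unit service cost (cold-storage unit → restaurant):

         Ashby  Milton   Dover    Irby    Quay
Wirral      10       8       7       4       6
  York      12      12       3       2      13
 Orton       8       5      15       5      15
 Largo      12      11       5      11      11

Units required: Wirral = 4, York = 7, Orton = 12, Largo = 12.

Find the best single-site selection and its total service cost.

With exactly 1 open, each restaurant uses its cheapest among the chosen.
{Irby}: Wirral→Irby 4·4=16, York→Irby 2·7=14, Orton→Irby 5·12=60, Largo→Irby 11·12=132. Service cost 222.
{Dover}: service cost 289
{Milton}: service cost 308
Among all 5 size-1 choices, {Irby} is lowest.

Choose Irby only; total service cost 222.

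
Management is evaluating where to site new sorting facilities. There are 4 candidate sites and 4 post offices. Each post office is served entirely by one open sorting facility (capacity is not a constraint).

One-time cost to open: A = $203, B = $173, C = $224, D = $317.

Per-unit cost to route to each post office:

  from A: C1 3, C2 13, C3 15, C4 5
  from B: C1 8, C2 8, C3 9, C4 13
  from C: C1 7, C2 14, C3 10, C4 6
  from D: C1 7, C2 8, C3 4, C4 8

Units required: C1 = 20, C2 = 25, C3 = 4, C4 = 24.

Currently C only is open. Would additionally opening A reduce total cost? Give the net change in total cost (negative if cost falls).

Current service cost with {C}: 674.
Adding A: each post office re-picks its cheapest; new service cost 545, saving 129.
Extra fixed cost: 203. Net change = 203 − 129 = 74.
(Totals: 898 → 972.)

No — net change +74 (cost rises by 74).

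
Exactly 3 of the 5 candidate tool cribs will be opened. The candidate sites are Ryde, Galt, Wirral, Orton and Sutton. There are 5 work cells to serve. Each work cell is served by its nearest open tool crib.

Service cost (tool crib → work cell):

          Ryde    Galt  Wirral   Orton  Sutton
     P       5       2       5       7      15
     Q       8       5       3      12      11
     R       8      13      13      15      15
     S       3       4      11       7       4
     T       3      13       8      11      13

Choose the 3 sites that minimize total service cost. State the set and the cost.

With exactly 3 open, each work cell uses its cheapest among the chosen.
{Ryde, Galt, Wirral}: P→Galt 2, Q→Wirral 3, R→Ryde 8, S→Ryde 3, T→Ryde 3. Service cost 19.
{Ryde, Galt, Orton}: service cost 21
{Ryde, Galt, Sutton}: service cost 21
Among all 10 size-3 choices, {Ryde, Galt, Wirral} is lowest.

Choose Ryde, Galt and Wirral; total service cost 19.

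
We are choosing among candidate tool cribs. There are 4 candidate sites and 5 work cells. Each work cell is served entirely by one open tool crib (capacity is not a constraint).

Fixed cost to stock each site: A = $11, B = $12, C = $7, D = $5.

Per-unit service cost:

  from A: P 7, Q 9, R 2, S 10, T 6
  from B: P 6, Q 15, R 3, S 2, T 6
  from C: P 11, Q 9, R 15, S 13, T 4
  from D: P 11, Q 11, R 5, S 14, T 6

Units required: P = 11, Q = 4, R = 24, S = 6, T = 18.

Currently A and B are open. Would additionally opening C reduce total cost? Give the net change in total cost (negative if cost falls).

Yes — net change −29 (cost falls by 29).

Current service cost with {A, B}: 270.
Adding C: each work cell re-picks its cheapest; new service cost 234, saving 36.
Extra fixed cost: 7. Net change = 7 − 36 = -29.
(Totals: 293 → 264.)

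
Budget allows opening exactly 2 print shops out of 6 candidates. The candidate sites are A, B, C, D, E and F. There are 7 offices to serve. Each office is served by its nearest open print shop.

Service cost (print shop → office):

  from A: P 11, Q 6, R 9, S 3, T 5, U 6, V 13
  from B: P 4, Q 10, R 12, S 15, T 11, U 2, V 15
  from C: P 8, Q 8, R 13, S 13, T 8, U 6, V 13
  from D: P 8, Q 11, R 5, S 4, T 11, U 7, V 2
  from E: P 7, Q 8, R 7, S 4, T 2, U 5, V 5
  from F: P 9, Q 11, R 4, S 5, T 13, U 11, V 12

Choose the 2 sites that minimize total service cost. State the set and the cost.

With exactly 2 open, each office uses its cheapest among the chosen.
{B, E}: P→B 4, Q→E 8, R→E 7, S→E 4, T→E 2, U→B 2, V→E 5. Service cost 32.
{D, E}: service cost 33
{A, D}: service cost 35
Among all 15 size-2 choices, {B, E} is lowest.

Choose B and E; total service cost 32.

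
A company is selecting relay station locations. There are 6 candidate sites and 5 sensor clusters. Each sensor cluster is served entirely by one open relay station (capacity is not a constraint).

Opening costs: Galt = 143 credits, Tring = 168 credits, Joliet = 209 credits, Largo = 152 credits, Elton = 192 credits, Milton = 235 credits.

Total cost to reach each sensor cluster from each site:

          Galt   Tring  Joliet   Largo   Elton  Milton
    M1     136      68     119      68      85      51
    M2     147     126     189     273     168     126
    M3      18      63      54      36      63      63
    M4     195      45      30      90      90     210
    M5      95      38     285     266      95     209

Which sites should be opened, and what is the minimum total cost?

Open Tring only; minimum total cost 508.

For any fixed open set, each sensor cluster goes to its cheapest open site; total = fixed + service.
{Tring}: M1→Tring 68, M2→Tring 126, M3→Tring 63, M4→Tring 45, M5→Tring 38. Service 340; fixed 168; total 508.
{Galt, Tring}: M1→Tring 68, M2→Tring 126, M3→Galt 18, M4→Tring 45, M5→Tring 38. Service 295; fixed 311; total 606.
{Tring, Largo}: service 313 + fixed 320 = 633
{Galt, Tring, Joliet, Largo, Elton, Milton}: M1→Milton 51, M2→Tring 126, M3→Galt 18, M4→Joliet 30, M5→Tring 38. Service 263; fixed 1099; total 1362.
No other subset beats 508.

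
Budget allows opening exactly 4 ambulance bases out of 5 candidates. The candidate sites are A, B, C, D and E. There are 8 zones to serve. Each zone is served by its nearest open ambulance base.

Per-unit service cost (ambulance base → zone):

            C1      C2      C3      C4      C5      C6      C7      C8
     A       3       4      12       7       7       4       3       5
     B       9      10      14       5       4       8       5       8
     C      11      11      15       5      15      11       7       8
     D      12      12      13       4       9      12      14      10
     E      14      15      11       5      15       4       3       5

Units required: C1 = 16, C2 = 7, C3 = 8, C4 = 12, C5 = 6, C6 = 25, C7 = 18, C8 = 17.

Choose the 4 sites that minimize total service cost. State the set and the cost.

Choose A, B, D and E; total service cost 475.

With exactly 4 open, each zone uses its cheapest among the chosen.
{A, B, D, E}: C1→A 3·16=48, C2→A 4·7=28, C3→E 11·8=88, C4→D 4·12=48, C5→B 4·6=24, C6→A 4·25=100, C7→A 3·18=54, C8→A 5·17=85. Service cost 475.
{A, B, C, D}: service cost 483
{A, B, C, E}: service cost 487
Among all 5 size-4 choices, {A, B, D, E} is lowest.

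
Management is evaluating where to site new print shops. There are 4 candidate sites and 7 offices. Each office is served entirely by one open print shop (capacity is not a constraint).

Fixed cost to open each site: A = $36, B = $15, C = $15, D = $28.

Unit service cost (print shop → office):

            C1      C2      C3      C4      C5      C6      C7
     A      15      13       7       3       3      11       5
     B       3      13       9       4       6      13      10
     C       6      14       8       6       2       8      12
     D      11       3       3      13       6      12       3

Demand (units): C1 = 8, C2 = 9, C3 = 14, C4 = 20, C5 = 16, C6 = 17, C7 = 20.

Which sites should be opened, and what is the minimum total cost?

For any fixed open set, each office goes to its cheapest open site; total = fixed + service.
{B, C, D}: C1→B 3·8=24, C2→D 3·9=27, C3→D 3·14=42, C4→B 4·20=80, C5→C 2·16=32, C6→C 8·17=136, C7→D 3·20=60. Service 401; fixed 58; total 459.
{A, B, C, D}: C1→B 3·8=24, C2→D 3·9=27, C3→D 3·14=42, C4→A 3·20=60, C5→C 2·16=32, C6→C 8·17=136, C7→D 3·20=60. Service 381; fixed 94; total 475.
{A, C, D}: C1→C 6·8=48, C2→D 3·9=27, C3→D 3·14=42, C4→A 3·20=60, C5→C 2·16=32, C6→C 8·17=136, C7→D 3·20=60. Service 405; fixed 79; total 484.
{B}: service 864 + fixed 15 = 879
No other subset beats 459.

Open B, C and D; minimum total cost 459.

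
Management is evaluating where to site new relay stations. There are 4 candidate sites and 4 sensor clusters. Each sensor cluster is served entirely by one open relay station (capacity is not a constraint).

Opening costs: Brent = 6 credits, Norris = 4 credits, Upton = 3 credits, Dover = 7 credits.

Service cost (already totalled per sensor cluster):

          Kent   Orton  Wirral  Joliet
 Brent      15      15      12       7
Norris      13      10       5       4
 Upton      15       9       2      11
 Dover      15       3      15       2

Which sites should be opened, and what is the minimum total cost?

Open Upton and Dover; minimum total cost 32.

For any fixed open set, each sensor cluster goes to its cheapest open site; total = fixed + service.
{Upton, Dover}: Kent→Upton 15, Orton→Dover 3, Wirral→Upton 2, Joliet→Dover 2. Service 22; fixed 10; total 32.
{Norris, Upton, Dover}: Kent→Norris 13, Orton→Dover 3, Wirral→Upton 2, Joliet→Dover 2. Service 20; fixed 14; total 34.
{Norris, Dover}: Kent→Norris 13, Orton→Dover 3, Wirral→Norris 5, Joliet→Dover 2. Service 23; fixed 11; total 34.
{Brent, Norris, Upton, Dover}: Kent→Norris 13, Orton→Dover 3, Wirral→Upton 2, Joliet→Dover 2. Service 20; fixed 20; total 40.
No other subset beats 32.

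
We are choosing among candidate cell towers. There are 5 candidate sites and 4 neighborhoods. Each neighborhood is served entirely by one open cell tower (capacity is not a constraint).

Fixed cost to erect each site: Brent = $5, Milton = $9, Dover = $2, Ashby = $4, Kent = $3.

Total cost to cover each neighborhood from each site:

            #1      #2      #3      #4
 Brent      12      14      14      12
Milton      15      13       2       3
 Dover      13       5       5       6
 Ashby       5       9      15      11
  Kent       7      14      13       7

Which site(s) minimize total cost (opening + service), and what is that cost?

Open Dover and Ashby; minimum total cost 27.

For any fixed open set, each neighborhood goes to its cheapest open site; total = fixed + service.
{Dover, Ashby}: #1→Ashby 5, #2→Dover 5, #3→Dover 5, #4→Dover 6. Service 21; fixed 6; total 27.
{Dover, Kent}: service 23 + fixed 5 = 28
{Milton, Dover, Ashby}: #1→Ashby 5, #2→Dover 5, #3→Milton 2, #4→Milton 3. Service 15; fixed 15; total 30.
{Brent, Milton, Dover, Ashby, Kent}: #1→Ashby 5, #2→Dover 5, #3→Milton 2, #4→Milton 3. Service 15; fixed 23; total 38.
No other subset beats 27.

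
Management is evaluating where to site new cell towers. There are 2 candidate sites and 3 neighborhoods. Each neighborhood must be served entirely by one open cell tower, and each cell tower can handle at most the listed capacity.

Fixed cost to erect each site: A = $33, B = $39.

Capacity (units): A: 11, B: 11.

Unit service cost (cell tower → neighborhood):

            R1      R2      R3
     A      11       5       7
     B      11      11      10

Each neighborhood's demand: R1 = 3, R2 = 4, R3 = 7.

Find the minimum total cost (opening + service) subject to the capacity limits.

Minimum total cost: 174

Open {A, B}: R1→B 11·3=33, R2→A 5·4=20, R3→A 7·7=49.
Loads: A carries 11/11, B carries 3/11. Service 102; fixed 72; total 174.
Next best feasible plan costs 195.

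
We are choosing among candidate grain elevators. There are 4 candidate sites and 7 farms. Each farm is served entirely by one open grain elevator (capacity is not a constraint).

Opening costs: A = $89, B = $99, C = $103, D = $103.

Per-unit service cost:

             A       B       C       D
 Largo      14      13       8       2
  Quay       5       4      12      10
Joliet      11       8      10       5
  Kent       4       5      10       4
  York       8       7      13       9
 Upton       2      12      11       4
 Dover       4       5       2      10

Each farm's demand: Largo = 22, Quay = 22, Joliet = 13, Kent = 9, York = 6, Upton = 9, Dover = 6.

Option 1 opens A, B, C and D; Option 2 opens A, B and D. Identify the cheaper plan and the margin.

Option 2 is cheaper by 91.

Option 1: {A, B, C, D}: Largo→D 2·22=44, Quay→B 4·22=88, Joliet→D 5·13=65, Kent→A 4·9=36, York→B 7·6=42, Upton→A 2·9=18, Dover→C 2·6=12. Service 305; fixed 394; total 699.
Option 2: {A, B, D}: Largo→D 2·22=44, Quay→B 4·22=88, Joliet→D 5·13=65, Kent→A 4·9=36, York→B 7·6=42, Upton→A 2·9=18, Dover→A 4·6=24. Service 317; fixed 291; total 608.
Difference: |699 − 608| = 91.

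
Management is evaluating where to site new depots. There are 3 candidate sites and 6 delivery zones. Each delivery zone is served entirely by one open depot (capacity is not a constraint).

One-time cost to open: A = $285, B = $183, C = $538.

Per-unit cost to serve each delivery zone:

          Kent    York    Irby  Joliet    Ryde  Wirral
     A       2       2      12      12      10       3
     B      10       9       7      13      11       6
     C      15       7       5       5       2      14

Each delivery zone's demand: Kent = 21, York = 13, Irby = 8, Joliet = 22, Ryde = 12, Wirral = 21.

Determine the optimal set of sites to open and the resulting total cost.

Open A only; minimum total cost 896.

For any fixed open set, each delivery zone goes to its cheapest open site; total = fixed + service.
{A}: Kent→A 2·21=42, York→A 2·13=26, Irby→A 12·8=96, Joliet→A 12·22=264, Ryde→A 10·12=120, Wirral→A 3·21=63. Service 611; fixed 285; total 896.
{A, B}: service 571 + fixed 468 = 1039
{B}: service 927 + fixed 183 = 1110
{A, B, C}: service 305 + fixed 1006 = 1311
No other subset beats 896.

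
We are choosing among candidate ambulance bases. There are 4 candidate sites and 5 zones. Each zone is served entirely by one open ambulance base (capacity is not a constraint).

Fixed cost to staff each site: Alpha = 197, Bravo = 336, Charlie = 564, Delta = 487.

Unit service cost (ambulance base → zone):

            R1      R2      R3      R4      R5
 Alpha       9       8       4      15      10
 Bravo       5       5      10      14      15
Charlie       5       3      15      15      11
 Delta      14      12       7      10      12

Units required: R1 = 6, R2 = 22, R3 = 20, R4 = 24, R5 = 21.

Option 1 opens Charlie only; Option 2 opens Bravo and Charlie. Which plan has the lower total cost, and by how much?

Option 1 is cheaper by 212.

Option 1: {Charlie}: R1→Charlie 5·6=30, R2→Charlie 3·22=66, R3→Charlie 15·20=300, R4→Charlie 15·24=360, R5→Charlie 11·21=231. Service 987; fixed 564; total 1551.
Option 2: {Bravo, Charlie}: R1→Bravo 5·6=30, R2→Charlie 3·22=66, R3→Bravo 10·20=200, R4→Bravo 14·24=336, R5→Charlie 11·21=231. Service 863; fixed 900; total 1763.
Difference: |1551 − 1763| = 212.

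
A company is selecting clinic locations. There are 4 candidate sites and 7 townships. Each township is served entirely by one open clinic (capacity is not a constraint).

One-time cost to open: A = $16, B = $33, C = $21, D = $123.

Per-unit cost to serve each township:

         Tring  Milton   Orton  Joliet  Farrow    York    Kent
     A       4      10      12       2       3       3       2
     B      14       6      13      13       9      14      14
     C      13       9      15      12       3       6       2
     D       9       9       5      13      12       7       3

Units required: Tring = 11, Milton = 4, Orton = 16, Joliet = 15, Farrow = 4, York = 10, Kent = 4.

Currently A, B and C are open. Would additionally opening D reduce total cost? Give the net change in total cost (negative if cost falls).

Current service cost with {A, B, C}: 340.
Adding D: each township re-picks its cheapest; new service cost 228, saving 112.
Extra fixed cost: 123. Net change = 123 − 112 = 11.
(Totals: 410 → 421.)

No — net change +11 (cost rises by 11).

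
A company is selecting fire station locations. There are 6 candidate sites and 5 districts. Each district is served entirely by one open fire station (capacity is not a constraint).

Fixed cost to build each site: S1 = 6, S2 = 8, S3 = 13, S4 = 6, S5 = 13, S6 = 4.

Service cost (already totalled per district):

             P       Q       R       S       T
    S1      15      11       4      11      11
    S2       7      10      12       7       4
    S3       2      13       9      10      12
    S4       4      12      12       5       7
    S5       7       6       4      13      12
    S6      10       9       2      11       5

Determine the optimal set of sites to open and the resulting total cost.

Open S4 and S6; minimum total cost 35.

For any fixed open set, each district goes to its cheapest open site; total = fixed + service.
{S4, S6}: P→S4 4, Q→S6 9, R→S6 2, S→S4 5, T→S6 5. Service 25; fixed 10; total 35.
{S1, S4, S6}: P→S4 4, Q→S6 9, R→S6 2, S→S4 5, T→S6 5. Service 25; fixed 16; total 41.
{S2, S6}: P→S2 7, Q→S6 9, R→S6 2, S→S2 7, T→S2 4. Service 29; fixed 12; total 41.
{S1, S2, S3, S4, S5, S6}: P→S3 2, Q→S5 6, R→S6 2, S→S4 5, T→S2 4. Service 19; fixed 50; total 69.
No other subset beats 35.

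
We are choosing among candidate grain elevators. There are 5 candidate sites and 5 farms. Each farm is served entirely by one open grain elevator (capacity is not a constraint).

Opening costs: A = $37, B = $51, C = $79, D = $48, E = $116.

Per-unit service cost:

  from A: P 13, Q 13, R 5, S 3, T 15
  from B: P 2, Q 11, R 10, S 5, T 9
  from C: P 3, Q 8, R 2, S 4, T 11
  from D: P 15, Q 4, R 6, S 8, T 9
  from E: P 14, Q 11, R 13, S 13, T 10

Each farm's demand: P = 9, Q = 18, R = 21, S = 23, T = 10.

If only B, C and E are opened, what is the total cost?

Each farm is assigned to its cheapest site among the open ones.
{B, C, E}: P→B 2·9=18, Q→C 8·18=144, R→C 2·21=42, S→C 4·23=92, T→B 9·10=90. Service 386; fixed 246; total 632.

Total cost: 632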